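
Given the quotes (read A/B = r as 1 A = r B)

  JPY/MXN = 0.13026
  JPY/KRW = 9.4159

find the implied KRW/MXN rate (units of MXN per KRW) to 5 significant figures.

KRW/MXN = 0.013834

1 KRW ÷ 9.4159 = 0.106203 JPY
0.106203 JPY × 0.13026 = 0.013834 MXN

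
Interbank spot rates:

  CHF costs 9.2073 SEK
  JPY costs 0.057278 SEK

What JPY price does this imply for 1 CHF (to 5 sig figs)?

1 CHF × 9.2073 = 9.2073 SEK
9.2073 SEK ÷ 0.057278 = 160.748 JPY

CHF/JPY = 160.75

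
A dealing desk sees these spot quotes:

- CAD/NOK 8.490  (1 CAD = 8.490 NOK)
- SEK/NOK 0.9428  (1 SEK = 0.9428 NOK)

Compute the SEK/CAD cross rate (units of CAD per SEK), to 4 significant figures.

SEK/CAD = 0.1110

1 SEK × 0.9428 = 0.9428 NOK
0.9428 NOK ÷ 8.490 = 0.111048 CAD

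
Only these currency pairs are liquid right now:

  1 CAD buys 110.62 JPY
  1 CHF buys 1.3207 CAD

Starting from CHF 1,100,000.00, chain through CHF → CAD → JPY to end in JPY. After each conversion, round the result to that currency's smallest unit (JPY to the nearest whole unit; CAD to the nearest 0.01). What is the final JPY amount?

JPY 160,705,417

CHF 1,100,000.00 × 1.3207 = CAD 1,452,770.00
CAD 1,452,770.00 × 110.62 = JPY 160,705,417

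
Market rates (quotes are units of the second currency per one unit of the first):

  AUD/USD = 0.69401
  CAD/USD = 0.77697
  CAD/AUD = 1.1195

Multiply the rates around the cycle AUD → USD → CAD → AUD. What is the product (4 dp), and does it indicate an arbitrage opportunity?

1.0000 (no arbitrage)

Around AUD → USD → CAD → AUD: 1 × 0.69401 ÷ 0.77697 × 1.1195 = 0.999967
Product ≈ 1 (deviation 0.003%, within rounding noise).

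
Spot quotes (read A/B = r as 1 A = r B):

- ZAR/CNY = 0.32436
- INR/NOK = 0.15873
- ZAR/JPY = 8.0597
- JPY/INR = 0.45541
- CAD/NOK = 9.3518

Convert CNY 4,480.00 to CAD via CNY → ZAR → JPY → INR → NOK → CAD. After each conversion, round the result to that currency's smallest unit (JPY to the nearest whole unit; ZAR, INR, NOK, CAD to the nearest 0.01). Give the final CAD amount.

CNY 4,480.00 ÷ 0.32436 = ZAR 13,811.81
ZAR 13,811.81 × 8.0597 = JPY 111,319
JPY 111,319 × 0.45541 = INR 50,695.79
INR 50,695.79 × 0.15873 = NOK 8,046.94
NOK 8,046.94 ÷ 9.3518 = CAD 860.47

CAD 860.47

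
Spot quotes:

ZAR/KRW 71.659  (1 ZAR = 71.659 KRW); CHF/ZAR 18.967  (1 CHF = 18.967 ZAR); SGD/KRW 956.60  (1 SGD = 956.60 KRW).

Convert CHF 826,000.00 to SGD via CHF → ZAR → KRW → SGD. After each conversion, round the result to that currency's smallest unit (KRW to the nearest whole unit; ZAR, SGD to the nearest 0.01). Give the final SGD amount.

CHF 826,000.00 × 18.967 = ZAR 15,666,742.00
ZAR 15,666,742.00 × 71.659 = KRW 1,122,663,065
KRW 1,122,663,065 ÷ 956.60 = SGD 1,173,597.18

SGD 1,173,597.18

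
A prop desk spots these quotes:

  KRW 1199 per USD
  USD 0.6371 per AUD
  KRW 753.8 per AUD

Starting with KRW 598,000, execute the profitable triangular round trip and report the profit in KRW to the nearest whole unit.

Profitable loop is KRW → AUD → USD → KRW:
KRW 598,000 ÷ 753.8 = AUD 793.31
AUD 793.31 × 0.6371 = USD 505.42
USD 505.42 × 1199 = KRW 605,999
Profit = KRW 605,999 − KRW 598,000

Profit: KRW 7,999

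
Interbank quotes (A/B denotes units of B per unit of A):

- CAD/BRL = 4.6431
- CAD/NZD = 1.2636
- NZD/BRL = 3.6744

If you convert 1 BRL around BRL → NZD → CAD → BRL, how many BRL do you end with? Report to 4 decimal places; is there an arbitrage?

Around BRL → NZD → CAD → BRL: 1 ÷ 3.6744 ÷ 1.2636 × 4.6431 = 1.000028
Product ≈ 1 (deviation 0.003%, within rounding noise).

1.0000 (no arbitrage)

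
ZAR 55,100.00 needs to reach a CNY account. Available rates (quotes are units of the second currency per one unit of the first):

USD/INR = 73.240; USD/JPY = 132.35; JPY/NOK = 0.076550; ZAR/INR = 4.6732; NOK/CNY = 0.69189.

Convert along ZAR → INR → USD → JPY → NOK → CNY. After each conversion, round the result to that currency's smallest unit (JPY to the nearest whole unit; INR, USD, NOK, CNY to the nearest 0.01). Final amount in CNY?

ZAR 55,100.00 × 4.6732 = INR 257,493.32
INR 257,493.32 ÷ 73.240 = USD 3,515.75
USD 3,515.75 × 132.35 = JPY 465,310
JPY 465,310 × 0.076550 = NOK 35,619.48
NOK 35,619.48 × 0.69189 = CNY 24,644.76

CNY 24,644.76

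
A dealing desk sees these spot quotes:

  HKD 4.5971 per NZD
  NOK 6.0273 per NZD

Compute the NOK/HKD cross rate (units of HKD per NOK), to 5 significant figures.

NOK/HKD = 0.76271

1 NOK ÷ 6.0273 = 0.165912 NZD
0.165912 NZD × 4.5971 = 0.762713 HKD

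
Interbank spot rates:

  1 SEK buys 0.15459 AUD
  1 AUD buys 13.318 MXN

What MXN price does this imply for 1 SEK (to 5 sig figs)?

1 SEK × 0.15459 = 0.15459 AUD
0.15459 AUD × 13.318 = 2.05883 MXN

SEK/MXN = 2.0588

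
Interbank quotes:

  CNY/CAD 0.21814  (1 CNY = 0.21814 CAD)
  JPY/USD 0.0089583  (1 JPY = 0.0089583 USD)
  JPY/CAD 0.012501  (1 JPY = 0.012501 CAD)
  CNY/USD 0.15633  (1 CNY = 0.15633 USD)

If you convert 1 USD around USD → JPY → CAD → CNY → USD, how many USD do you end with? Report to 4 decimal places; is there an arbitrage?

Around USD → JPY → CAD → CNY → USD: 1 ÷ 0.0089583 × 0.012501 ÷ 0.21814 × 0.15633 = 1.000060
Product ≈ 1 (deviation 0.006%, within rounding noise).

1.0001 (no arbitrage)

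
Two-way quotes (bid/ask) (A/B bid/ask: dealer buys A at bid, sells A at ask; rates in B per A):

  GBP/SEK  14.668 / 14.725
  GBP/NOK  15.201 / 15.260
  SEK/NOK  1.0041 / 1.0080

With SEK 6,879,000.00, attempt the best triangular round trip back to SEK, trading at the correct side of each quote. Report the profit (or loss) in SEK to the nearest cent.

Best loop SEK → GBP → NOK → SEK:
SEK 6,879,000.00 ÷ 14.725 (buy GBP at ask) = GBP 467,164.69
GBP 467,164.69 × 15.201 (sell GBP at bid) = NOK 7,101,370.39
NOK 7,101,370.39 ÷ 1.0080 (buy SEK at ask) = SEK 7,045,010.31

Net profit: SEK 166,010.31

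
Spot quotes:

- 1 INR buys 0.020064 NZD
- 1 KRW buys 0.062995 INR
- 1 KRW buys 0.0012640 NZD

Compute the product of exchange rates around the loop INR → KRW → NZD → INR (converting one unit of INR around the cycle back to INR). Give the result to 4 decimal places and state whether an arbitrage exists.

1.0001 (no arbitrage)

Around INR → KRW → NZD → INR: 1 ÷ 0.062995 × 0.0012640 ÷ 0.020064 = 1.000054
Product ≈ 1 (deviation 0.005%, within rounding noise).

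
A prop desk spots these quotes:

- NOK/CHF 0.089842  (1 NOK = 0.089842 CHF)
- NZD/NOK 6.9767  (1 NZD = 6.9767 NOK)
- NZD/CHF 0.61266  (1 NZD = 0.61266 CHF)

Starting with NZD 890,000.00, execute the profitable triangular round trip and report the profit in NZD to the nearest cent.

Profitable loop is NZD → NOK → CHF → NZD:
NZD 890,000.00 × 6.9767 = NOK 6,209,263.00
NOK 6,209,263.00 × 0.089842 = CHF 557,852.61
CHF 557,852.61 ÷ 0.61266 = NZD 910,541.91
Profit = NZD 910,541.91 − NZD 890,000.00

Profit: NZD 20,541.91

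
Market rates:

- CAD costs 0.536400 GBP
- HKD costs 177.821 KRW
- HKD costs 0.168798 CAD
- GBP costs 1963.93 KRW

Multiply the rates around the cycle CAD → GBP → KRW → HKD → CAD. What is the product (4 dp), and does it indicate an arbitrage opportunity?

Around CAD → GBP → KRW → HKD → CAD: 1 × 0.536400 × 1963.93 ÷ 177.821 × 0.168798 = 0.999998
Product ≈ 1 (deviation 0.000%, within rounding noise).

1.0000 (no arbitrage)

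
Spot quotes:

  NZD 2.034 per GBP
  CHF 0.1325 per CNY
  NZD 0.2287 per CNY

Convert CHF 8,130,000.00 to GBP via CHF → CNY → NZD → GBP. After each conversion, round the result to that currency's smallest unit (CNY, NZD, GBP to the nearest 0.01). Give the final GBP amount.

CHF 8,130,000.00 ÷ 0.1325 = CNY 61,358,490.57
CNY 61,358,490.57 × 0.2287 = NZD 14,032,686.79
NZD 14,032,686.79 ÷ 2.034 = GBP 6,899,059.39

GBP 6,899,059.39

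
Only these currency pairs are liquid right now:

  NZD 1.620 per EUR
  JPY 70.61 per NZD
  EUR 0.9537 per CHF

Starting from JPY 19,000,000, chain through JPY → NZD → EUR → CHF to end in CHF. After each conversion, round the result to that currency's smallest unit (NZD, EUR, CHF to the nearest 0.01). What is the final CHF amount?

CHF 174,164.88

JPY 19,000,000 ÷ 70.61 = NZD 269,083.70
NZD 269,083.70 ÷ 1.620 = EUR 166,101.05
EUR 166,101.05 ÷ 0.9537 = CHF 174,164.88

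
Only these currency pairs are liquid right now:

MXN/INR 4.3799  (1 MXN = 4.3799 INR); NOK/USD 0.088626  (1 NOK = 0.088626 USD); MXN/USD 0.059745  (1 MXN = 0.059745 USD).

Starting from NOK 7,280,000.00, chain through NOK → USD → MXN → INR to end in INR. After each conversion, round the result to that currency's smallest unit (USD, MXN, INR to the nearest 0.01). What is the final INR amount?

NOK 7,280,000.00 × 0.088626 = USD 645,197.28
USD 645,197.28 ÷ 0.059745 = MXN 10,799,184.53
MXN 10,799,184.53 × 4.3799 = INR 47,299,348.32

INR 47,299,348.32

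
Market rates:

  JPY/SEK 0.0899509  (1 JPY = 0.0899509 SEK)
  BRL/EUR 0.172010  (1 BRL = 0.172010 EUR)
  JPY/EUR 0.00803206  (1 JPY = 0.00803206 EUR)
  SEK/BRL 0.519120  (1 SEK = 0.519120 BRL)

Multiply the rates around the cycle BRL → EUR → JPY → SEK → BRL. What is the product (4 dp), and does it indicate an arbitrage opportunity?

1.0000 (no arbitrage)

Around BRL → EUR → JPY → SEK → BRL: 1 × 0.172010 ÷ 0.00803206 × 0.0899509 × 0.519120 = 1.000000
Product ≈ 1 (deviation 0.000%, within rounding noise).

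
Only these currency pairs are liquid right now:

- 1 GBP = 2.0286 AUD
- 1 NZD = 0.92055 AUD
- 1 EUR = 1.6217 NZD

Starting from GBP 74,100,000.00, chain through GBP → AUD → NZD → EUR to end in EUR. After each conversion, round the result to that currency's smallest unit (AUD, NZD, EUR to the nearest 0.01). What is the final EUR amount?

EUR 100,692,408.74

GBP 74,100,000.00 × 2.0286 = AUD 150,319,260.00
AUD 150,319,260.00 ÷ 0.92055 = NZD 163,292,879.26
NZD 163,292,879.26 ÷ 1.6217 = EUR 100,692,408.74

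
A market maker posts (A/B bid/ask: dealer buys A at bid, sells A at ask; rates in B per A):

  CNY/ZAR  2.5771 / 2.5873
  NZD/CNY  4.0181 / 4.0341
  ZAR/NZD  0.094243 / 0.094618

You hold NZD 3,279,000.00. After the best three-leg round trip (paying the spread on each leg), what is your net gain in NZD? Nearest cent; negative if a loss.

Net profit: NZD 41,276.14

Best loop NZD → ZAR → CNY → NZD:
NZD 3,279,000.00 ÷ 0.094618 (buy ZAR at ask) = ZAR 34,655,139.61
ZAR 34,655,139.61 ÷ 2.5873 (buy CNY at ask) = CNY 13,394,325.98
CNY 13,394,325.98 ÷ 4.0341 (buy NZD at ask) = NZD 3,320,276.14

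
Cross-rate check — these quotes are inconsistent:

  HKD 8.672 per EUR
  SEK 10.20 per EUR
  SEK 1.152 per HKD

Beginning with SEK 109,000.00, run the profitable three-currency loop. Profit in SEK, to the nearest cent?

Profit: SEK 2,289.69

Profitable loop is SEK → HKD → EUR → SEK:
SEK 109,000.00 ÷ 1.152 = HKD 94,618.06
HKD 94,618.06 ÷ 8.672 = EUR 10,910.75
EUR 10,910.75 × 10.20 = SEK 111,289.69
Profit = SEK 111,289.69 − SEK 109,000.00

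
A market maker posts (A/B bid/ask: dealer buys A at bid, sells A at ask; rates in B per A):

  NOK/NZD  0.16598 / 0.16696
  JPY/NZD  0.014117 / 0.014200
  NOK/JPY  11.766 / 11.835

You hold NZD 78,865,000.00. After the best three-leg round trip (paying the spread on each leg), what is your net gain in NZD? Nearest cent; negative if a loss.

Net result: NZD -405,934.63 (no profitable arbitrage after spreads)

Best loop NZD → NOK → JPY → NZD:
NZD 78,865,000.00 ÷ 0.16696 (buy NOK at ask) = NOK 472,358,648.78
NOK 472,358,648.78 × 11.766 (sell NOK at bid) = JPY 5,557,771,862
JPY 5,557,771,862 × 0.014117 (sell JPY at bid) = NZD 78,459,065.37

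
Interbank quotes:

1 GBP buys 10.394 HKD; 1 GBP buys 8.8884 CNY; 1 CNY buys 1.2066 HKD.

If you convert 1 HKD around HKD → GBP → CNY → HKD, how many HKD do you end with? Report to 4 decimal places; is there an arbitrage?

1.0318 (arbitrage exists)

Around HKD → GBP → CNY → HKD: 1 ÷ 10.394 × 8.8884 × 1.2066 = 1.031821
Product > 1; profitable direction is HKD → GBP → CNY → HKD.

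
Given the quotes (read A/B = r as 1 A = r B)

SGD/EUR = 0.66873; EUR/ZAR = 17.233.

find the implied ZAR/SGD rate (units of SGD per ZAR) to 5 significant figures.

ZAR/SGD = 0.086774

1 ZAR ÷ 17.233 = 0.0580282 EUR
0.0580282 EUR ÷ 0.66873 = 0.0867737 SGD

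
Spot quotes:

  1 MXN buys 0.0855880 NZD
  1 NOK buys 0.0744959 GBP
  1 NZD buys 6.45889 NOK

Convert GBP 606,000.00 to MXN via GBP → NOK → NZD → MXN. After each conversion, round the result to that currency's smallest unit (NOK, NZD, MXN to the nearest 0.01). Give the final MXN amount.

GBP 606,000.00 ÷ 0.0744959 = NOK 8,134,675.87
NOK 8,134,675.87 ÷ 6.45889 = NZD 1,259,454.16
NZD 1,259,454.16 ÷ 0.0855880 = MXN 14,715,312.43

MXN 14,715,312.43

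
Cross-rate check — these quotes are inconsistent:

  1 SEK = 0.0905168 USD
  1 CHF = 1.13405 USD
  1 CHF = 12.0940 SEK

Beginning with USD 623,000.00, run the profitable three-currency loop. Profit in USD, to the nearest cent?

Profit: USD 22,388.31

Profitable loop is USD → SEK → CHF → USD:
USD 623,000.00 ÷ 0.0905168 = SEK 6,882,700.23
SEK 6,882,700.23 ÷ 12.0940 = CHF 569,100.40
CHF 569,100.40 × 1.13405 = USD 645,388.31
Profit = USD 645,388.31 − USD 623,000.00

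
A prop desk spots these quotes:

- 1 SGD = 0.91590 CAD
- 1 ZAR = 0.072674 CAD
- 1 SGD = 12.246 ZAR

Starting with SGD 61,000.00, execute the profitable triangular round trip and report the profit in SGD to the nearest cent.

Profit: SGD 1,777.58

Profitable loop is SGD → CAD → ZAR → SGD:
SGD 61,000.00 × 0.91590 = CAD 55,869.90
CAD 55,869.90 ÷ 0.072674 = ZAR 768,774.25
ZAR 768,774.25 ÷ 12.246 = SGD 62,777.58
Profit = SGD 62,777.58 − SGD 61,000.00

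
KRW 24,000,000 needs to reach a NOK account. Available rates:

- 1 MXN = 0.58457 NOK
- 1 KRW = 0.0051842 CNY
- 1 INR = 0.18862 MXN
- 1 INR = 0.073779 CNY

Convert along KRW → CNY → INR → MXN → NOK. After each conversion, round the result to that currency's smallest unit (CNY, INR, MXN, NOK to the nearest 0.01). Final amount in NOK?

KRW 24,000,000 × 0.0051842 = CNY 124,420.80
CNY 124,420.80 ÷ 0.073779 = INR 1,686,398.57
INR 1,686,398.57 × 0.18862 = MXN 318,088.50
MXN 318,088.50 × 0.58457 = NOK 185,944.99

NOK 185,944.99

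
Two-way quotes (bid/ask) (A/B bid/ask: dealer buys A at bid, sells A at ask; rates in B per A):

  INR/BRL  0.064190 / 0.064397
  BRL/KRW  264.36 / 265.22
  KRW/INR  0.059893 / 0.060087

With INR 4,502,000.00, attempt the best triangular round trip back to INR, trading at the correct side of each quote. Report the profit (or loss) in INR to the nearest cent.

Net profit: INR 73,564.45

Best loop INR → BRL → KRW → INR:
INR 4,502,000.00 × 0.064190 (sell INR at bid) = BRL 288,983.38
BRL 288,983.38 × 264.36 (sell BRL at bid) = KRW 76,395,646
KRW 76,395,646 × 0.059893 (sell KRW at bid) = INR 4,575,564.45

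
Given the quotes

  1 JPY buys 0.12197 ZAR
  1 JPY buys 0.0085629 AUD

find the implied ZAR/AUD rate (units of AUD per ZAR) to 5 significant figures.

ZAR/AUD = 0.070205

1 ZAR ÷ 0.12197 = 8.19874 JPY
8.19874 JPY × 0.0085629 = 0.070205 AUD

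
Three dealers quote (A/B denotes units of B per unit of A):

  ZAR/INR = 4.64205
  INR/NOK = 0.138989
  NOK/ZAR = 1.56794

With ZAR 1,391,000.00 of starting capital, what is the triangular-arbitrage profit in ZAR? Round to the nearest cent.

Profit: ZAR 16,170.80

Profitable loop is ZAR → INR → NOK → ZAR:
ZAR 1,391,000.00 × 4.64205 = INR 6,457,091.55
INR 6,457,091.55 × 0.138989 = NOK 897,464.70
NOK 897,464.70 × 1.56794 = ZAR 1,407,170.80
Profit = ZAR 1,407,170.80 − ZAR 1,391,000.00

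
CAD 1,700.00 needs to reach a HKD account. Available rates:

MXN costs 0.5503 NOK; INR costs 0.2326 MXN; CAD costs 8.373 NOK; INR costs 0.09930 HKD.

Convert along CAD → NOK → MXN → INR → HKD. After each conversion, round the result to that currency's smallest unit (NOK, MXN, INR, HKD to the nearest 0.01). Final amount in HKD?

CAD 1,700.00 × 8.373 = NOK 14,234.10
NOK 14,234.10 ÷ 0.5503 = MXN 25,866.07
MXN 25,866.07 ÷ 0.2326 = INR 111,204.08
INR 111,204.08 × 0.09930 = HKD 11,042.57

HKD 11,042.57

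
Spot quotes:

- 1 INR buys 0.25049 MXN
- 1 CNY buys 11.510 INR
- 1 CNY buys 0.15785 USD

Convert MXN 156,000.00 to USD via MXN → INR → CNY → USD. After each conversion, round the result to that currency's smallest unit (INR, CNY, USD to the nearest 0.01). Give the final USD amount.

USD 8,540.90

MXN 156,000.00 ÷ 0.25049 = INR 622,779.35
INR 622,779.35 ÷ 11.510 = CNY 54,107.68
CNY 54,107.68 × 0.15785 = USD 8,540.90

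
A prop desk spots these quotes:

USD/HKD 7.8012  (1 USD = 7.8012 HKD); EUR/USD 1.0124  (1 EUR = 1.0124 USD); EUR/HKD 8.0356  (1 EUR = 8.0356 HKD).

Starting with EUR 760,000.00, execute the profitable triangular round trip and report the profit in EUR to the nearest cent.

Profit: EUR 13,247.20

Profitable loop is EUR → HKD → USD → EUR:
EUR 760,000.00 × 8.0356 = HKD 6,107,056.00
HKD 6,107,056.00 ÷ 7.8012 = USD 782,835.46
USD 782,835.46 ÷ 1.0124 = EUR 773,247.20
Profit = EUR 773,247.20 − EUR 760,000.00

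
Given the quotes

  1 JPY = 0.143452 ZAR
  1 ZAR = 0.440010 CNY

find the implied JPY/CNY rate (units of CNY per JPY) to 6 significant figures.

JPY/CNY = 0.0631203

1 JPY × 0.143452 = 0.143452 ZAR
0.143452 ZAR × 0.440010 = 0.0631203 CNY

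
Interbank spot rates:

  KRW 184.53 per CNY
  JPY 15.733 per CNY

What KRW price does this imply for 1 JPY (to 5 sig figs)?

JPY/KRW = 11.729

1 JPY ÷ 15.733 = 0.0635607 CNY
0.0635607 CNY × 184.53 = 11.7289 KRW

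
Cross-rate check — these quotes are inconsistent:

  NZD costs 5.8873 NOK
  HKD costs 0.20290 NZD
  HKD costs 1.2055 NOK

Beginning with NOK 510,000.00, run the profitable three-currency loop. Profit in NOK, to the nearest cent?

Profitable loop is NOK → NZD → HKD → NOK:
NOK 510,000.00 ÷ 5.8873 = NZD 86,627.15
NZD 86,627.15 ÷ 0.20290 = HKD 426,945.03
HKD 426,945.03 × 1.2055 = NOK 514,682.23
Profit = NOK 514,682.23 − NOK 510,000.00

Profit: NOK 4,682.23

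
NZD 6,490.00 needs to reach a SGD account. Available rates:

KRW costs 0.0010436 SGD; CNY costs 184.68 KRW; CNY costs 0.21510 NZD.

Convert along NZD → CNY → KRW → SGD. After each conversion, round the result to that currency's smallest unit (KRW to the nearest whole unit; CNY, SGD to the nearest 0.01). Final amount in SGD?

SGD 5,815.11

NZD 6,490.00 ÷ 0.21510 = CNY 30,172.01
CNY 30,172.01 × 184.68 = KRW 5,572,167
KRW 5,572,167 × 0.0010436 = SGD 5,815.11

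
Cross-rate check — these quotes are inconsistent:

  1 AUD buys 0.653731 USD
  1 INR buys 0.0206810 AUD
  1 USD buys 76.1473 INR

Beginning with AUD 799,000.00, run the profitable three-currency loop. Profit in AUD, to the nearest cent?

Profit: AUD 23,568.17

Profitable loop is AUD → USD → INR → AUD:
AUD 799,000.00 × 0.653731 = USD 522,331.07
USD 522,331.07 × 76.1473 = INR 39,774,100.61
INR 39,774,100.61 × 0.0206810 = AUD 822,568.17
Profit = AUD 822,568.17 − AUD 799,000.00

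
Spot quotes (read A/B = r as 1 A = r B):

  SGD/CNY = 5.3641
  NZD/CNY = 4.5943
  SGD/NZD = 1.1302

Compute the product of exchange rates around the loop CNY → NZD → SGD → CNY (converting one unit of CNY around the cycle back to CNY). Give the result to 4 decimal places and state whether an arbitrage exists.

Around CNY → NZD → SGD → CNY: 1 ÷ 4.5943 ÷ 1.1302 × 5.3641 = 1.033052
Product > 1; profitable direction is CNY → NZD → SGD → CNY.

1.0331 (arbitrage exists)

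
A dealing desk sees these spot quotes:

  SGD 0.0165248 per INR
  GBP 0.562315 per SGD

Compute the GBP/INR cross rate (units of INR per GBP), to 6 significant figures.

1 GBP ÷ 0.562315 = 1.77836 SGD
1.77836 SGD ÷ 0.0165248 = 107.618 INR

GBP/INR = 107.618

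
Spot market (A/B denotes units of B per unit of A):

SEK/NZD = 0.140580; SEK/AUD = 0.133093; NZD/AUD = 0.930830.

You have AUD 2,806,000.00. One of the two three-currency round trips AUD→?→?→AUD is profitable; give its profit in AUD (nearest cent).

Profit: AUD 47,967.15

Profitable loop is AUD → NZD → SEK → AUD:
AUD 2,806,000.00 ÷ 0.930830 = NZD 3,014,513.93
NZD 3,014,513.93 ÷ 0.140580 = SEK 21,443,405.38
SEK 21,443,405.38 × 0.133093 = AUD 2,853,967.15
Profit = AUD 2,853,967.15 − AUD 2,806,000.00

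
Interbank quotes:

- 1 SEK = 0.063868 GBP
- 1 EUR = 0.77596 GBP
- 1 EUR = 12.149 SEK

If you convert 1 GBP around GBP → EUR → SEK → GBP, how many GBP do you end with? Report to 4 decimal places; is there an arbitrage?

1.0000 (no arbitrage)

Around GBP → EUR → SEK → GBP: 1 ÷ 0.77596 × 12.149 × 0.063868 = 0.999964
Product ≈ 1 (deviation 0.004%, within rounding noise).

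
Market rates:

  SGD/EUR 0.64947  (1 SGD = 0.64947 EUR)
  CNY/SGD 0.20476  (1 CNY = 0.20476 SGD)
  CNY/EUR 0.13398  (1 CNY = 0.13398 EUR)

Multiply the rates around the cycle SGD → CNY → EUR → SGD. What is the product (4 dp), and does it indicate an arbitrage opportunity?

1.0075 (arbitrage exists)

Around SGD → CNY → EUR → SGD: 1 ÷ 0.20476 × 0.13398 ÷ 0.64947 = 1.007478
Product > 1; profitable direction is SGD → CNY → EUR → SGD.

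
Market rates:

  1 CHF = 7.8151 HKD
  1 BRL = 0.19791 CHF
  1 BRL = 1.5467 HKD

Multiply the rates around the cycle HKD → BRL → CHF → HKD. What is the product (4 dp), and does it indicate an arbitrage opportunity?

1.0000 (no arbitrage)

Around HKD → BRL → CHF → HKD: 1 ÷ 1.5467 × 0.19791 × 7.8151 = 0.999991
Product ≈ 1 (deviation 0.001%, within rounding noise).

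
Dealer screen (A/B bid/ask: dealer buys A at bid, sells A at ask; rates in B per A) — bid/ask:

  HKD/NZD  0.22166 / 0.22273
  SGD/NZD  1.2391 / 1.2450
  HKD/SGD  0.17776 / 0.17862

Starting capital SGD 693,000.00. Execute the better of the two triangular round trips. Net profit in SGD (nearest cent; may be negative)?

Best loop SGD → HKD → NZD → SGD:
SGD 693,000.00 ÷ 0.17862 (buy HKD at ask) = HKD 3,879,744.71
HKD 3,879,744.71 × 0.22166 (sell HKD at bid) = NZD 859,984.21
NZD 859,984.21 ÷ 1.2450 (buy SGD at ask) = SGD 690,750.37

Net result: SGD -2,249.63 (no profitable arbitrage after spreads)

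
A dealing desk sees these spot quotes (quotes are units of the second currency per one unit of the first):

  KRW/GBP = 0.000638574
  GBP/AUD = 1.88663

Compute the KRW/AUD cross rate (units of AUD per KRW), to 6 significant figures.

KRW/AUD = 0.00120475

1 KRW × 0.000638574 = 0.000638574 GBP
0.000638574 GBP × 1.88663 = 0.00120475 AUD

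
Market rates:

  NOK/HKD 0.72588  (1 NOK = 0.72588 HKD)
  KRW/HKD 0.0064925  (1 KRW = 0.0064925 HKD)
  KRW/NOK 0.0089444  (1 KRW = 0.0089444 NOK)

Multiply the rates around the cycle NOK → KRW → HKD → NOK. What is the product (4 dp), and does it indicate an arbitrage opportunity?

1.0000 (no arbitrage)

Around NOK → KRW → HKD → NOK: 1 ÷ 0.0089444 × 0.0064925 ÷ 0.72588 = 0.999991
Product ≈ 1 (deviation 0.001%, within rounding noise).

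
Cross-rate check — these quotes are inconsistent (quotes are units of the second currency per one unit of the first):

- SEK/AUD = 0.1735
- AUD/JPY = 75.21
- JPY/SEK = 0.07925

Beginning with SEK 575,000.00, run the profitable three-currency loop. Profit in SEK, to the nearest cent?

Profitable loop is SEK → AUD → JPY → SEK:
SEK 575,000.00 × 0.1735 = AUD 99,762.50
AUD 99,762.50 × 75.21 = JPY 7,503,138
JPY 7,503,138 × 0.07925 = SEK 594,623.66
Profit = SEK 594,623.66 − SEK 575,000.00

Profit: SEK 19,623.66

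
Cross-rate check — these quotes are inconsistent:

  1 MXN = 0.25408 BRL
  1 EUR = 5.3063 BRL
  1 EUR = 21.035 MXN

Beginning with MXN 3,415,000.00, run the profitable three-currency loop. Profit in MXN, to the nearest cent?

Profit: MXN 24,631.40

Profitable loop is MXN → BRL → EUR → MXN:
MXN 3,415,000.00 × 0.25408 = BRL 867,683.20
BRL 867,683.20 ÷ 5.3063 = EUR 163,519.44
EUR 163,519.44 × 21.035 = MXN 3,439,631.40
Profit = MXN 3,439,631.40 − MXN 3,415,000.00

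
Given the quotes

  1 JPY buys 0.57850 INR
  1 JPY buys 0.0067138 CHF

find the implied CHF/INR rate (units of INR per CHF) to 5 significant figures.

1 CHF ÷ 0.0067138 = 148.947 JPY
148.947 JPY × 0.57850 = 86.1658 INR

CHF/INR = 86.166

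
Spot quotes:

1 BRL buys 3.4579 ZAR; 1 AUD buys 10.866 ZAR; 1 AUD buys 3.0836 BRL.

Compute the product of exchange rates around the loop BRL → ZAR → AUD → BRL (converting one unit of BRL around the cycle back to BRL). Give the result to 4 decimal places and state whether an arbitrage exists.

0.9813 (arbitrage exists)

Around BRL → ZAR → AUD → BRL: 1 × 3.4579 ÷ 10.866 × 3.0836 = 0.981298
Product < 1; profitable direction is BRL → AUD → ZAR → BRL.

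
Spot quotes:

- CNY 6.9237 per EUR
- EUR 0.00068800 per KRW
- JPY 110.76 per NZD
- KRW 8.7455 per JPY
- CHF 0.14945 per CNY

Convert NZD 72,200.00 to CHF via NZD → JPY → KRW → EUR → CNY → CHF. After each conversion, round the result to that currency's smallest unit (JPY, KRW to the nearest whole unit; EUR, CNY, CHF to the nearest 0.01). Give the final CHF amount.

CHF 49,788.31

NZD 72,200.00 × 110.76 = JPY 7,996,872
JPY 7,996,872 × 8.7455 = KRW 69,936,644
KRW 69,936,644 × 0.00068800 = EUR 48,116.41
EUR 48,116.41 × 6.9237 = CNY 333,143.59
CNY 333,143.59 × 0.14945 = CHF 49,788.31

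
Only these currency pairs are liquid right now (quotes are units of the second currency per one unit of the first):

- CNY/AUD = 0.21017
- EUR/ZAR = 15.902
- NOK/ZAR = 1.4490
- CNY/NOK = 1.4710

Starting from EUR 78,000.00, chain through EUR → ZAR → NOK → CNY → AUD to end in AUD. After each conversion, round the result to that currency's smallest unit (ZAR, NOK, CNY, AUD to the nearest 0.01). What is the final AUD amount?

AUD 122,302.69

EUR 78,000.00 × 15.902 = ZAR 1,240,356.00
ZAR 1,240,356.00 ÷ 1.4490 = NOK 856,008.28
NOK 856,008.28 ÷ 1.4710 = CNY 581,922.69
CNY 581,922.69 × 0.21017 = AUD 122,302.69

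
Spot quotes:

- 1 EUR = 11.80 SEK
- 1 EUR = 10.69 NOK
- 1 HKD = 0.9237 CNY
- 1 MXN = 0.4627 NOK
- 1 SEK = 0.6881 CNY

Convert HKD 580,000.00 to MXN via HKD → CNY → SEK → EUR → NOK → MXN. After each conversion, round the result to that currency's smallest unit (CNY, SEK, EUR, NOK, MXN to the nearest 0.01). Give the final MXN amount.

MXN 1,524,416.19

HKD 580,000.00 × 0.9237 = CNY 535,746.00
CNY 535,746.00 ÷ 0.6881 = SEK 778,587.41
SEK 778,587.41 ÷ 11.80 = EUR 65,981.98
EUR 65,981.98 × 10.69 = NOK 705,347.37
NOK 705,347.37 ÷ 0.4627 = MXN 1,524,416.19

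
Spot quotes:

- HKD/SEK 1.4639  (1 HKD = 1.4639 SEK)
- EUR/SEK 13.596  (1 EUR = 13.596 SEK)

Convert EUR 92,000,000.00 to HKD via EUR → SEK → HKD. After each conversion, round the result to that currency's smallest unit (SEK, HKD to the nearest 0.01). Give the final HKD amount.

HKD 854,451,806.82

EUR 92,000,000.00 × 13.596 = SEK 1,250,832,000.00
SEK 1,250,832,000.00 ÷ 1.4639 = HKD 854,451,806.82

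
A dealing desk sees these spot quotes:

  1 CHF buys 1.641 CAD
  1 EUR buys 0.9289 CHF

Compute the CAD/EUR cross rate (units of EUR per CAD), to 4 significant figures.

1 CAD ÷ 1.641 = 0.609385 CHF
0.609385 CHF ÷ 0.9289 = 0.656028 EUR

CAD/EUR = 0.6560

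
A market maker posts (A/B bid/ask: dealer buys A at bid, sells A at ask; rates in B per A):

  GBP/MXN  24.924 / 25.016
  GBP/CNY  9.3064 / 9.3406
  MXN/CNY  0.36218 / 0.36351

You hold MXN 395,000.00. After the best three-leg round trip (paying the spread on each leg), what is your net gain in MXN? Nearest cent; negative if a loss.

Best loop MXN → GBP → CNY → MXN:
MXN 395,000.00 ÷ 25.016 (buy GBP at ask) = GBP 15,789.89
GBP 15,789.89 × 9.3064 (sell GBP at bid) = CNY 146,947.07
CNY 146,947.07 ÷ 0.36351 (buy MXN at ask) = MXN 404,244.93

Net profit: MXN 9,244.93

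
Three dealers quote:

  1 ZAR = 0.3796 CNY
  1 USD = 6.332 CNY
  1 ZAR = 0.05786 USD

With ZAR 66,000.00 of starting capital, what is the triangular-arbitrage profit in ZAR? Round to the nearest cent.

Profit: ZAR 2,383.42

Profitable loop is ZAR → CNY → USD → ZAR:
ZAR 66,000.00 × 0.3796 = CNY 25,053.60
CNY 25,053.60 ÷ 6.332 = USD 3,956.66
USD 3,956.66 ÷ 0.05786 = ZAR 68,383.42
Profit = ZAR 68,383.42 − ZAR 66,000.00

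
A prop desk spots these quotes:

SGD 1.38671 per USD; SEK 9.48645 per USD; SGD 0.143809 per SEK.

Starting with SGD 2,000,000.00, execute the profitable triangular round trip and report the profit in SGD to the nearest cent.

Profit: SGD 32,946.06

Profitable loop is SGD → SEK → USD → SGD:
SGD 2,000,000.00 ÷ 0.143809 = SEK 13,907,335.42
SEK 13,907,335.42 ÷ 9.48645 = USD 1,466,021.05
USD 1,466,021.05 × 1.38671 = SGD 2,032,946.06
Profit = SGD 2,032,946.06 − SGD 2,000,000.00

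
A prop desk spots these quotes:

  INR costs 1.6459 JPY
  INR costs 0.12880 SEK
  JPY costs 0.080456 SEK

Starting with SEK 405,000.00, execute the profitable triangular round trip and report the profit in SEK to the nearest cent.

Profitable loop is SEK → INR → JPY → SEK:
SEK 405,000.00 ÷ 0.12880 = INR 3,144,409.94
INR 3,144,409.94 × 1.6459 = JPY 5,175,384
JPY 5,175,384 × 0.080456 = SEK 416,390.72
Profit = SEK 416,390.72 − SEK 405,000.00

Profit: SEK 11,390.72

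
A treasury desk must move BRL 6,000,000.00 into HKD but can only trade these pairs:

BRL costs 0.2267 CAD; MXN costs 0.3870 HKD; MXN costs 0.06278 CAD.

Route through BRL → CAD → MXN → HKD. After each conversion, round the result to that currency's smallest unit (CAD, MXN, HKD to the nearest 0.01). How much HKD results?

HKD 8,384,794.52

BRL 6,000,000.00 × 0.2267 = CAD 1,360,200.00
CAD 1,360,200.00 ÷ 0.06278 = MXN 21,666,135.71
MXN 21,666,135.71 × 0.3870 = HKD 8,384,794.52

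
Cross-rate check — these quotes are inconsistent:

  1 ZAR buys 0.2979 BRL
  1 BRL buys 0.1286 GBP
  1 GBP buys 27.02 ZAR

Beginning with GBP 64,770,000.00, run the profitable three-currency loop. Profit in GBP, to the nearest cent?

Profit: GBP 2,275,666.67

Profitable loop is GBP → ZAR → BRL → GBP:
GBP 64,770,000.00 × 27.02 = ZAR 1,750,085,400.00
ZAR 1,750,085,400.00 × 0.2979 = BRL 521,350,440.66
BRL 521,350,440.66 × 0.1286 = GBP 67,045,666.67
Profit = GBP 67,045,666.67 − GBP 64,770,000.00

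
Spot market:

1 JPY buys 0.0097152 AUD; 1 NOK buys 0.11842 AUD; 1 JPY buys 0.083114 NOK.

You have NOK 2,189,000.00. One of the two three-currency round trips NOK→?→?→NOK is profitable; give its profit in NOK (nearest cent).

Profit: NOK 28,651.29

Profitable loop is NOK → AUD → JPY → NOK:
NOK 2,189,000.00 × 0.11842 = AUD 259,221.38
AUD 259,221.38 ÷ 0.0097152 = JPY 26,682,043
JPY 26,682,043 × 0.083114 = NOK 2,217,651.29
Profit = NOK 2,217,651.29 − NOK 2,189,000.00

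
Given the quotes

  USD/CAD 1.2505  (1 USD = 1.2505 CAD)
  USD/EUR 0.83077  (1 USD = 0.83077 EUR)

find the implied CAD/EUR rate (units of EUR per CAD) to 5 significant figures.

CAD/EUR = 0.66435

1 CAD ÷ 1.2505 = 0.79968 USD
0.79968 USD × 0.83077 = 0.66435 EUR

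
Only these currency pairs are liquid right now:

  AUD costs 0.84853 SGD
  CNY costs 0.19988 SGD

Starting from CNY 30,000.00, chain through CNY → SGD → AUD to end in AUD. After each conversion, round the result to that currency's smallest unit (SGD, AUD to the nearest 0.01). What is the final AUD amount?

AUD 7,066.81

CNY 30,000.00 × 0.19988 = SGD 5,996.40
SGD 5,996.40 ÷ 0.84853 = AUD 7,066.81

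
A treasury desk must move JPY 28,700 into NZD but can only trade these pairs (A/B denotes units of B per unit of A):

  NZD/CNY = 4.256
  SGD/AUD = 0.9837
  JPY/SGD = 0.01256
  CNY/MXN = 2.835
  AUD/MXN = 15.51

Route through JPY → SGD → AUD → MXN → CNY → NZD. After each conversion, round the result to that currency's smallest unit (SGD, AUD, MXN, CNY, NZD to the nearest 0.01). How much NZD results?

NZD 455.81

JPY 28,700 × 0.01256 = SGD 360.47
SGD 360.47 × 0.9837 = AUD 354.59
AUD 354.59 × 15.51 = MXN 5,499.69
MXN 5,499.69 ÷ 2.835 = CNY 1,939.93
CNY 1,939.93 ÷ 4.256 = NZD 455.81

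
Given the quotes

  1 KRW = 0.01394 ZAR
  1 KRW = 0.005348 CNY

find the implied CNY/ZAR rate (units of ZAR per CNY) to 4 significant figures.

CNY/ZAR = 2.607

1 CNY ÷ 0.005348 = 186.986 KRW
186.986 KRW × 0.01394 = 2.60658 ZAR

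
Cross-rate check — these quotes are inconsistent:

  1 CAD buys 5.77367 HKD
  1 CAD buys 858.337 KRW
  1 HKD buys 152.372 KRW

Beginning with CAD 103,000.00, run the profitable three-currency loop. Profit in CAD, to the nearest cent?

Profit: CAD 2,569.03

Profitable loop is CAD → HKD → KRW → CAD:
CAD 103,000.00 × 5.77367 = HKD 594,688.01
HKD 594,688.01 × 152.372 = KRW 90,613,801
KRW 90,613,801 ÷ 858.337 = CAD 105,569.03
Profit = CAD 105,569.03 − CAD 103,000.00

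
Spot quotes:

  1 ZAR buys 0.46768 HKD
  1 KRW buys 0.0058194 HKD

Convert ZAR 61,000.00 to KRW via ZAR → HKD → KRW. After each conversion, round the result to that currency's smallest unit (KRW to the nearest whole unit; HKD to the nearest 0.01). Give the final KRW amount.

KRW 4,902,306

ZAR 61,000.00 × 0.46768 = HKD 28,528.48
HKD 28,528.48 ÷ 0.0058194 = KRW 4,902,306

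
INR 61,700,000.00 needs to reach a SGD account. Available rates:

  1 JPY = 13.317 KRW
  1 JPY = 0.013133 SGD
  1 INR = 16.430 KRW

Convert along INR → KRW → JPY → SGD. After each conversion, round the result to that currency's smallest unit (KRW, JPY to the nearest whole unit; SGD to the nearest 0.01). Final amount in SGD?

INR 61,700,000.00 × 16.430 = KRW 1,013,731,000
KRW 1,013,731,000 ÷ 13.317 = JPY 76,123,076
JPY 76,123,076 × 0.013133 = SGD 999,724.36

SGD 999,724.36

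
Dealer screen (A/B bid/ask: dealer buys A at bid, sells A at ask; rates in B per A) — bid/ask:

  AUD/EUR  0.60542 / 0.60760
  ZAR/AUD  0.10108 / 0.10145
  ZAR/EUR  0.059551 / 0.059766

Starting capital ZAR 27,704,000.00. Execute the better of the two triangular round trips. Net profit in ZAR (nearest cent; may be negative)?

Net profit: ZAR 662,795.97

Best loop ZAR → AUD → EUR → ZAR:
ZAR 27,704,000.00 × 0.10108 (sell ZAR at bid) = AUD 2,800,320.32
AUD 2,800,320.32 × 0.60542 (sell AUD at bid) = EUR 1,695,369.93
EUR 1,695,369.93 ÷ 0.059766 (buy ZAR at ask) = ZAR 28,366,795.97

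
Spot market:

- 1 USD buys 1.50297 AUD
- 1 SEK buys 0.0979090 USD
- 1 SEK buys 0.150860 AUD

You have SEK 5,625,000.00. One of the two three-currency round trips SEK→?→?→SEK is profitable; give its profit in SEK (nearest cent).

Profitable loop is SEK → AUD → USD → SEK:
SEK 5,625,000.00 × 0.150860 = AUD 848,587.50
AUD 848,587.50 ÷ 1.50297 = USD 564,607.08
USD 564,607.08 ÷ 0.0979090 = SEK 5,766,651.46
Profit = SEK 5,766,651.46 − SEK 5,625,000.00

Profit: SEK 141,651.46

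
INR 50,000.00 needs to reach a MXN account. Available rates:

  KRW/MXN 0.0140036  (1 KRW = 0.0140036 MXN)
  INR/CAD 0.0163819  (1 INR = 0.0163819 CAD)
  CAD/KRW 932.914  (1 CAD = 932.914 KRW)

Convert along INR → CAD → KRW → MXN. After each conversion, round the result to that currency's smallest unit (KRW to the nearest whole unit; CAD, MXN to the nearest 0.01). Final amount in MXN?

MXN 10,700.85

INR 50,000.00 × 0.0163819 = CAD 819.10
CAD 819.10 × 932.914 = KRW 764,150
KRW 764,150 × 0.0140036 = MXN 10,700.85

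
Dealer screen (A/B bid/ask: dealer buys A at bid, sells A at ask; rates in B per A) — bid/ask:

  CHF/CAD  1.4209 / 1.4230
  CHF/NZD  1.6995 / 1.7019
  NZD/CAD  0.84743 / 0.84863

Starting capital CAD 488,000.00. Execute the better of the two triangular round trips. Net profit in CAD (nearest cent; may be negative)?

Net profit: CAD 5,901.02

Best loop CAD → CHF → NZD → CAD:
CAD 488,000.00 ÷ 1.4230 (buy CHF at ask) = CHF 342,937.46
CHF 342,937.46 × 1.6995 (sell CHF at bid) = NZD 582,822.21
NZD 582,822.21 × 0.84743 (sell NZD at bid) = CAD 493,901.02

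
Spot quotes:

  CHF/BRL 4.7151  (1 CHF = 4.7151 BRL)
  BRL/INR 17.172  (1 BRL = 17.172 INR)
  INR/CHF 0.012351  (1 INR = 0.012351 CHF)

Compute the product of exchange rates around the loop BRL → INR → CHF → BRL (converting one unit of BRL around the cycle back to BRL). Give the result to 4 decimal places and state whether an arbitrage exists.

1.0000 (no arbitrage)

Around BRL → INR → CHF → BRL: 1 × 17.172 × 0.012351 × 4.7151 = 1.000032
Product ≈ 1 (deviation 0.003%, within rounding noise).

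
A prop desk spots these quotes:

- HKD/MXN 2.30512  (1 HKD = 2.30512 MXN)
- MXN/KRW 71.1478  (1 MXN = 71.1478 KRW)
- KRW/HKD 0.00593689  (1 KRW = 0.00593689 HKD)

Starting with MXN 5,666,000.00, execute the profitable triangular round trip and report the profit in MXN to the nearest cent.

Profit: MXN 153,190.22

Profitable loop is MXN → HKD → KRW → MXN:
MXN 5,666,000.00 ÷ 2.30512 = HKD 2,458,006.52
HKD 2,458,006.52 ÷ 0.00593689 = KRW 414,022,582
KRW 414,022,582 ÷ 71.1478 = MXN 5,819,190.22
Profit = MXN 5,819,190.22 − MXN 5,666,000.00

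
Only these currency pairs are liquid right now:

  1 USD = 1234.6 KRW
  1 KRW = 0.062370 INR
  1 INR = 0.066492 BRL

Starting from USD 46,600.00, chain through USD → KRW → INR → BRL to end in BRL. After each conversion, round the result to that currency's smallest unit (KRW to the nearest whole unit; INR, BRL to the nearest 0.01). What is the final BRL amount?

BRL 238,592.80

USD 46,600.00 × 1234.6 = KRW 57,532,360
KRW 57,532,360 × 0.062370 = INR 3,588,293.29
INR 3,588,293.29 × 0.066492 = BRL 238,592.80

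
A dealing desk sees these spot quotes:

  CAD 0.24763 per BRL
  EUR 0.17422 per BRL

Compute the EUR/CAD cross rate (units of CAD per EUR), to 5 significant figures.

EUR/CAD = 1.4214

1 EUR ÷ 0.17422 = 5.73987 BRL
5.73987 BRL × 0.24763 = 1.42136 CAD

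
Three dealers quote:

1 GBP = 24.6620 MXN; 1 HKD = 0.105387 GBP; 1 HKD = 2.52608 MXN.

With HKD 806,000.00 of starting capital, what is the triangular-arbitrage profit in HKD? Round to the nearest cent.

Profit: HKD 23,283.98

Profitable loop is HKD → GBP → MXN → HKD:
HKD 806,000.00 × 0.105387 = GBP 84,941.92
GBP 84,941.92 × 24.6620 = MXN 2,094,837.68
MXN 2,094,837.68 ÷ 2.52608 = HKD 829,283.98
Profit = HKD 829,283.98 − HKD 806,000.00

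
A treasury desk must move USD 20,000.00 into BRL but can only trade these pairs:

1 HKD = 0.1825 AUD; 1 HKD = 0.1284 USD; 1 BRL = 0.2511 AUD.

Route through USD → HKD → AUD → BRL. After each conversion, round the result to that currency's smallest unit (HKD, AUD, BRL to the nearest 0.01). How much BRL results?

USD 20,000.00 ÷ 0.1284 = HKD 155,763.24
HKD 155,763.24 × 0.1825 = AUD 28,426.79
AUD 28,426.79 ÷ 0.2511 = BRL 113,209.04

BRL 113,209.04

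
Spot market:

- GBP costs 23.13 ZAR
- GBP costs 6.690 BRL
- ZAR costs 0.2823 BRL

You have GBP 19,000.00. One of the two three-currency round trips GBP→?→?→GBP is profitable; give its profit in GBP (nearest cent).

Profitable loop is GBP → BRL → ZAR → GBP:
GBP 19,000.00 × 6.690 = BRL 127,110.00
BRL 127,110.00 ÷ 0.2823 = ZAR 450,265.67
ZAR 450,265.67 ÷ 23.13 = GBP 19,466.74
Profit = GBP 19,466.74 − GBP 19,000.00

Profit: GBP 466.74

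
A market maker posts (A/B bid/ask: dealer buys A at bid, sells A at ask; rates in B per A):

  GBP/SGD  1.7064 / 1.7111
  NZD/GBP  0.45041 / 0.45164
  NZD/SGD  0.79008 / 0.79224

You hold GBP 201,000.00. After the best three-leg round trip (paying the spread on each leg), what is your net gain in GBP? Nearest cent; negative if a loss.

Best loop GBP → NZD → SGD → GBP:
GBP 201,000.00 ÷ 0.45164 (buy NZD at ask) = NZD 445,044.73
NZD 445,044.73 × 0.79008 (sell NZD at bid) = SGD 351,620.94
SGD 351,620.94 ÷ 1.7111 (buy GBP at ask) = GBP 205,494.09

Net profit: GBP 4,494.09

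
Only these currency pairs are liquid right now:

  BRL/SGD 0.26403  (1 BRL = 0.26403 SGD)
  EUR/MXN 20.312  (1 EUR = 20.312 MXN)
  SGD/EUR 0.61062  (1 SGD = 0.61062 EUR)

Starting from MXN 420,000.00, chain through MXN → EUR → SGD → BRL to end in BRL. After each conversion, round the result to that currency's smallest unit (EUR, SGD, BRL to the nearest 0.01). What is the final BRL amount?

MXN 420,000.00 ÷ 20.312 = EUR 20,677.43
EUR 20,677.43 ÷ 0.61062 = SGD 33,863.01
SGD 33,863.01 ÷ 0.26403 = BRL 128,254.40

BRL 128,254.40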